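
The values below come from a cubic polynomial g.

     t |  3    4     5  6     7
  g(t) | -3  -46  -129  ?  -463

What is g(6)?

On equispaced nodes a degree-3 polynomial has vanishing fourth forward difference, so
  g(3) - 4·g(4) + 6·g(5) - 4·g(6) + g(7) = 0.
Substituting the known values and solving for g(6):
  -4·g(6) = 1056
  g(6) = -264.

-264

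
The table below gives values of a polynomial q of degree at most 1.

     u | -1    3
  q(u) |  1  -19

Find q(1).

-9

Write q(u) = au + b. Substituting each data point gives a linear system:
  -a + b = 1
  3a + b = -19
Solving the system yields a = -5, b = -4.
So q(u) = -5u - 4.
Then q(1) = -9.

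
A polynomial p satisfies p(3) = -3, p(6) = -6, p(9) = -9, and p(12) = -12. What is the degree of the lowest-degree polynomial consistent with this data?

1

Forward differences of the values at t = 3, 6, 9, 12:
  p  : -3  -6  -9  -12
  Δ  : -3  -3  -3
  Δ^2: 0  0
  Δ^3: 0
The first differences are constant (-3) and nonzero, while all higher differences vanish, so the minimal degree is 1.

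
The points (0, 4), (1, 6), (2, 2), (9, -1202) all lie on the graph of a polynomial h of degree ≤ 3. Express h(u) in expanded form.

Using the Lagrange interpolation formula with nodes 0, 1, 2, 9:
  L_0(u) = (u - 1)(u - 2)(u - 9) / -18
  L_1(u) = u(u - 2)(u - 9) / 8
  L_2(u) = u(u - 1)(u - 9) / -14
  L_3(u) = u(u - 1)(u - 2) / 504
Then h(u) = 4·L_0(u) + 6·L_1(u) + 2·L_2(u) - 1202·L_3(u).
Expanding and collecting terms gives h(u) = -2u^3 + 3u^2 + u + 4.
Check: h(1) = 6. ✓

h(u) = -2u^3 + 3u^2 + u + 4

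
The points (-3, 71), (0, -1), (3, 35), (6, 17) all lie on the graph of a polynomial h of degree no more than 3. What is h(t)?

Write h(t) = at^3 + bt^2 + ct + d. Substituting each data point gives a linear system:
  -27a + 9b - 3c + d = 71
  d = -1
  27a + 9b + 3c + d = 35
  216a + 36b + 6c + d = 17
Solving the system yields a = -1, b = 6, c = 3, d = -1.
So h(t) = -t^3 + 6t^2 + 3t - 1.
Check: h(-3) = 71. ✓

h(t) = -t^3 + 6t^2 + 3t - 1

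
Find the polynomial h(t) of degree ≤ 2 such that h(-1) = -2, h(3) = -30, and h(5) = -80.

Write h(t) = at^2 + bt + c. Substituting each data point gives a linear system:
  a - b + c = -2
  9a + 3b + c = -30
  25a + 5b + c = -80
Solving the system yields a = -3, b = -1, c = 0.
So h(t) = -3t^2 - t.
Check: h(5) = -80. ✓

h(t) = -3t^2 - t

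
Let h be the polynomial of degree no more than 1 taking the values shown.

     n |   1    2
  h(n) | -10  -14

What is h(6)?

-30

Write h(n) = an + b. Substituting each data point gives a linear system:
  a + b = -10
  2a + b = -14
Solving the system yields a = -4, b = -6.
So h(n) = -4n - 6.
Then h(6) = -30.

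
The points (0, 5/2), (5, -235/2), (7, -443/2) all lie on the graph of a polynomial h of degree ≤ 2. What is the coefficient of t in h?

Write h(t) = at^2 + bt + c. Substituting each data point gives a linear system:
  c = 5/2
  25a + 5b + c = -235/2
  49a + 7b + c = -443/2
Solving the system yields a = -4, b = -4, c = 5/2.
So h(t) = -4t^2 - 4t + 5/2.
The coefficient of t is -4.

-4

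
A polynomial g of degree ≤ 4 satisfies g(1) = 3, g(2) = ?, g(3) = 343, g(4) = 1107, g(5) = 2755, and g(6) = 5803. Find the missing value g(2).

On equispaced nodes a degree-4 polynomial has vanishing fifth forward difference, so
  - g(1) + 5·g(2) - 10·g(3) + 10·g(4) - 5·g(5) + g(6) = 0.
Substituting the known values and solving for g(2):
  5·g(2) = 335
  g(2) = 67.

67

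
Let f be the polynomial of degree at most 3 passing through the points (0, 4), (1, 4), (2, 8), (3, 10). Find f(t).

Using the Lagrange interpolation formula with nodes 0, 1, 2, 3:
  L_0(t) = (t - 1)(t - 2)(t - 3) / -6
  L_1(t) = t(t - 2)(t - 3) / 2
  L_2(t) = t(t - 1)(t - 3) / -2
  L_3(t) = t(t - 1)(t - 2) / 6
Then f(t) = 4·L_0(t) + 4·L_1(t) + 8·L_2(t) + 10·L_3(t).
Expanding and collecting terms gives f(t) = -t^3 + 5t^2 - 4t + 4.
Check: f(3) = 10. ✓

f(t) = -t^3 + 5t^2 - 4t + 4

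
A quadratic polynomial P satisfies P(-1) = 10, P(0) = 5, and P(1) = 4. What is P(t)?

Using the Lagrange interpolation formula with nodes -1, 0, 1:
  L_0(t) = t(t - 1) / 2
  L_1(t) = (t + 1)(t - 1) / -1
  L_2(t) = (t + 1)t / 2
Then P(t) = 10·L_0(t) + 5·L_1(t) + 4·L_2(t).
Expanding and collecting terms gives P(t) = 2t^2 - 3t + 5.
Check: P(0) = 5. ✓

P(t) = 2t^2 - 3t + 5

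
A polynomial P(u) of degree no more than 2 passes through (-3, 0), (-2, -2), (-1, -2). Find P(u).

P(u) = u^2 + 3u

Write P(u) = au^2 + bu + c. Substituting each data point gives a linear system:
  9a - 3b + c = 0
  4a - 2b + c = -2
  a - b + c = -2
Solving the system yields a = 1, b = 3, c = 0.
So P(u) = u² + 3u.
Check: P(-3) = 0. ✓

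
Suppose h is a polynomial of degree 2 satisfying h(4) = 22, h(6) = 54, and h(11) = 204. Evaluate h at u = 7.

76

Write h(u) = au^2 + bu + c. Substituting each data point gives a linear system:
  16a + 4b + c = 22
  36a + 6b + c = 54
  121a + 11b + c = 204
Solving the system yields a = 2, b = -4, c = 6.
So h(u) = 2u^2 - 4u + 6.
Then h(7) = 76.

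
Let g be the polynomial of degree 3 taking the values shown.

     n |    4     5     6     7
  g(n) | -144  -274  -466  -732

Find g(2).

Forward differences of the values at n = 4, 5, 6, 7:
  g  : -144  -274  -466  -732
  Δ  : -130  -192  -266
  Δ^2: -62  -74
  Δ^3: -12
The third differences are constant, confirming degree 3.
Interpolating (Newton forward form) and evaluating at n = 2 gives g(2) = -22.

-22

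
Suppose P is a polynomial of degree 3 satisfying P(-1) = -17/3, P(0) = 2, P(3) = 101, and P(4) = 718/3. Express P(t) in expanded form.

Write P(t) = at^3 + bt^2 + ct + d. Substituting each data point gives a linear system:
  -a + b - c + d = -17/3
  d = 2
  27a + 9b + 3c + d = 101
  64a + 16b + 4c + d = 718/3
Solving the system yields a = 4, b = -5/3, c = 2, d = 2.
So P(t) = 4t³ - (5/3)t² + 2t + 2.
Check: P(0) = 2. ✓

P(t) = 4t^3 - (5/3)t^2 + 2t + 2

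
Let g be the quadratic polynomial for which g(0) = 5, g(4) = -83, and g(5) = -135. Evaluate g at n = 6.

Write g(n) = an^2 + bn + c. Substituting each data point gives a linear system:
  c = 5
  16a + 4b + c = -83
  25a + 5b + c = -135
Solving the system yields a = -6, b = 2, c = 5.
So g(n) = -6n^2 + 2n + 5.
Then g(6) = -199.

-199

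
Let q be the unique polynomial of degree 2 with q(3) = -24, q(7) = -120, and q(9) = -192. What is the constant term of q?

6

Write q(u) = au^2 + bu + c. Substituting each data point gives a linear system:
  9a + 3b + c = -24
  49a + 7b + c = -120
  81a + 9b + c = -192
Solving the system yields a = -2, b = -4, c = 6.
So q(u) = -2u² - 4u + 6.
The constant term is 6.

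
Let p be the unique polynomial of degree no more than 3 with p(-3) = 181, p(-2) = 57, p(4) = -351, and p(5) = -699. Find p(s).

Using the Lagrange interpolation formula with nodes -3, -2, 4, 5:
  L_0(s) = (s + 2)(s - 4)(s - 5) / -56
  L_1(s) = (s + 3)(s - 4)(s - 5) / 42
  L_2(s) = (s + 3)(s + 2)(s - 5) / -42
  L_3(s) = (s + 3)(s + 2)(s - 4) / 56
Then p(s) = 181·L_0(s) + 57·L_1(s) - 351·L_2(s) - 699·L_3(s).
Expanding and collecting terms gives p(s) = -6s^3 + 2s^2 + 1.
Check: p(-2) = 57. ✓

p(s) = -6s^3 + 2s^2 + 1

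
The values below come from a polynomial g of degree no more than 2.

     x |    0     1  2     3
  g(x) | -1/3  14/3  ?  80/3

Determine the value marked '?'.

On equispaced nodes a degree-2 polynomial has vanishing third forward difference, so
  - g(0) + 3·g(1) - 3·g(2) + g(3) = 0.
Substituting the known values and solving for g(2):
  -3·g(2) = -41
  g(2) = 41/3.

41/3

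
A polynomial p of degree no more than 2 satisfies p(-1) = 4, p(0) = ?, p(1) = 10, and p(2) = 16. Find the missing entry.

On equispaced nodes a degree-2 polynomial has vanishing third forward difference, so
  - p(-1) + 3·p(0) - 3·p(1) + p(2) = 0.
Substituting the known values and solving for p(0):
  3·p(0) = 18
  p(0) = 6.

6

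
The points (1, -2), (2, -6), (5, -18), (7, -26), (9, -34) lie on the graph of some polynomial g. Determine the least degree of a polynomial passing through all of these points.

1

Divided differences on the nodes 1, 2, 5, 7, 9:
  order 0: -2  -6  -18  -26  -34
  order 1: -4  -4  -4  -4
  order 2: 0  0  0
  order 3: 0  0
  order 4: 0
The order-1 divided differences are all -4 (nonzero) and every higher order vanishes, so the data lies on a polynomial of degree exactly 1.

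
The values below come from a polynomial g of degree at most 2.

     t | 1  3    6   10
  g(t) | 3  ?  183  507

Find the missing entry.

45

The 3 known points determine the degree-2 polynomial uniquely.
Write g(t) = at^2 + bt + c. Substituting each data point gives a linear system:
  a + b + c = 3
  36a + 6b + c = 183
  100a + 10b + c = 507
Solving the system yields a = 5, b = 1, c = -3.
So g(t) = 5t² + t - 3.
Then g(3) = 45.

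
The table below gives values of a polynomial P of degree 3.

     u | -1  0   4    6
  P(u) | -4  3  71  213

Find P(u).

Write P(u) = au^3 + bu^2 + cu + d. Substituting each data point gives a linear system:
  -a + b - c + d = -4
  d = 3
  64a + 16b + 4c + d = 71
  216a + 36b + 6c + d = 213
Solving the system yields a = 1, b = -1, c = 5, d = 3.
So P(u) = u^3 - u^2 + 5u + 3.
Check: P(4) = 71. ✓

P(u) = u^3 - u^2 + 5u + 3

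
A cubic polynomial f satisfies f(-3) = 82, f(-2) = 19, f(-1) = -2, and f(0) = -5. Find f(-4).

211

Forward differences of the values at u = -3, -2, -1, 0:
  f  : 82  19  -2  -5
  Δ  : -63  -21  -3
  Δ^2: 42  18
  Δ^3: -24
The third differences are constant, confirming degree 3.
Interpolating (Newton forward form) and evaluating at u = -4 gives f(-4) = 211.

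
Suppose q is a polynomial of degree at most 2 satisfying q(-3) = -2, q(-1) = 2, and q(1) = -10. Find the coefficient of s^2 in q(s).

Write q(s) = as^2 + bs + c. Substituting each data point gives a linear system:
  9a - 3b + c = -2
  a - b + c = 2
  a + b + c = -10
Solving the system yields a = -2, b = -6, c = -2.
So q(s) = -2s^2 - 6s - 2.
The leading coefficient is -2.

-2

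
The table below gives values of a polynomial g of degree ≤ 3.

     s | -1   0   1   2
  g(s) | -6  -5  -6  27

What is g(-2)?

Forward differences of the values at s = -1, 0, 1, 2:
  g  : -6  -5  -6  27
  Δ  : 1  -1  33
  Δ^2: -2  34
  Δ^3: 36
The third differences are constant, confirming degree 3.
Interpolating (Newton forward form) and evaluating at s = -2 gives g(-2) = -45.

-45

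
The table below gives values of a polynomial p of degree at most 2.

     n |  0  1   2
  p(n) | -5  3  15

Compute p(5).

75

Write p(n) = an^2 + bn + c. Substituting each data point gives a linear system:
  c = -5
  a + b + c = 3
  4a + 2b + c = 15
Solving the system yields a = 2, b = 6, c = -5.
So p(n) = 2n^2 + 6n - 5.
Then p(5) = 75.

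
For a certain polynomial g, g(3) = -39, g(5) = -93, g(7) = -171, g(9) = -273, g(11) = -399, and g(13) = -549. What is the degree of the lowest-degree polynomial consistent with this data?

Forward differences of the values at n = 3, 5, 7, 9, 11, 13:
  g  : -39  -93  -171  -273  -399  -549
  Δ  : -54  -78  -102  -126  -150
  Δ^2: -24  -24  -24  -24
  Δ^3: 0  0  0
  Δ^4: 0  0
  Δ^5: 0
The second differences are constant (-24) and nonzero, while all higher differences vanish, so the minimal degree is 2.

2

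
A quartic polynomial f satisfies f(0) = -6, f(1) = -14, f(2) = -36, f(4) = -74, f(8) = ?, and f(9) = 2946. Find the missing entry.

1554

The 5 known points determine the degree-4 polynomial uniquely.
Write f(x) = ax^4 + bx^3 + cx^2 + dx + e. Substituting each data point gives a linear system:
  e = -6
  a + b + c + d + e = -14
  16a + 8b + 4c + 2d + e = -36
  256a + 64b + 16c + 4d + e = -74
  6561a + 729b + 81c + 9d + e = 2946
Solving the system yields a = 1, b = -5, c = 1, d = -5, e = -6.
So f(x) = x^4 - 5x^3 + x^2 - 5x - 6.
Then f(8) = 1554.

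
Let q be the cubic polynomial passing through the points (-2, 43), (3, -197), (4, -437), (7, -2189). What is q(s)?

q(s) = -6s^3 - 2s^2 - 4s - 5

Using the Lagrange interpolation formula with nodes -2, 3, 4, 7:
  L_0(s) = (s - 3)(s - 4)(s - 7) / -270
  L_1(s) = (s + 2)(s - 4)(s - 7) / 20
  L_2(s) = (s + 2)(s - 3)(s - 7) / -18
  L_3(s) = (s + 2)(s - 3)(s - 4) / 108
Then q(s) = 43·L_0(s) - 197·L_1(s) - 437·L_2(s) - 2189·L_3(s).
Expanding and collecting terms gives q(s) = -6s³ - 2s² - 4s - 5.
Check: q(3) = -197. ✓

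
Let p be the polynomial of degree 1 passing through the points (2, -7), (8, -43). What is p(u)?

Using the Lagrange interpolation formula with nodes 2, 8:
  L_0(u) = (u - 8) / -6
  L_1(u) = (u - 2) / 6
Then p(u) = -7·L_0(u) - 43·L_1(u).
Expanding and collecting terms gives p(u) = -6u + 5.
Check: p(8) = -43. ✓

p(u) = -6u + 5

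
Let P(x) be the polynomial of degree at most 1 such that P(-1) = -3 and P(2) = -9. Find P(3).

-11

Using the Lagrange interpolation formula with nodes -1, 2:
  L_0(x) = (x - 2) / -3
  L_1(x) = (x + 1) / 3
Then P(x) = -3·L_0(x) - 9·L_1(x).
Expanding and collecting terms gives P(x) = -2x - 5.
Evaluating at x = 3: P(3) = -11.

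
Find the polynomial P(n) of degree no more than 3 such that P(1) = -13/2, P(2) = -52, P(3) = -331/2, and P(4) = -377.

P(n) = -5n^3 - 4n^2 + (3/2)n + 1

Write P(n) = an^3 + bn^2 + cn + d. Substituting each data point gives a linear system:
  a + b + c + d = -13/2
  8a + 4b + 2c + d = -52
  27a + 9b + 3c + d = -331/2
  64a + 16b + 4c + d = -377
Solving the system yields a = -5, b = -4, c = 3/2, d = 1.
So P(n) = -5n^3 - 4n^2 + (3/2)n + 1.
Check: P(3) = -331/2. ✓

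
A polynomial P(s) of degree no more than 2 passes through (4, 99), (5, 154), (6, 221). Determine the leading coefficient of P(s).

Write P(s) = as^2 + bs + c. Substituting each data point gives a linear system:
  16a + 4b + c = 99
  25a + 5b + c = 154
  36a + 6b + c = 221
Solving the system yields a = 6, b = 1, c = -1.
So P(s) = 6s^2 + s - 1.
The leading coefficient is 6.

6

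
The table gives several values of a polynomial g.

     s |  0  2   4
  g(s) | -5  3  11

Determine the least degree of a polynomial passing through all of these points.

1

Forward differences of the values at s = 0, 2, 4:
  g  : -5  3  11
  Δ  : 8  8
  Δ^2: 0
The first differences are constant (8) and nonzero, while all higher differences vanish, so the minimal degree is 1.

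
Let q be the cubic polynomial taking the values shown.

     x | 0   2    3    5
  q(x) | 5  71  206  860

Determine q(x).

q(x) = 6x^3 + 4x^2 + x + 5

Write q(x) = ax^3 + bx^2 + cx + d. Substituting each data point gives a linear system:
  d = 5
  8a + 4b + 2c + d = 71
  27a + 9b + 3c + d = 206
  125a + 25b + 5c + d = 860
Solving the system yields a = 6, b = 4, c = 1, d = 5.
So q(x) = 6x^3 + 4x^2 + x + 5.
Check: q(3) = 206. ✓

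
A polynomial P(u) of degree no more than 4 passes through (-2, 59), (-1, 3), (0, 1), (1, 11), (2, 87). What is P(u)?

P(u) = 4u^4 + u^3 + 2u^2 + 3u + 1

Write P(u) = au^4 + bu^3 + cu^2 + du + e. Substituting each data point gives a linear system:
  16a - 8b + 4c - 2d + e = 59
  a - b + c - d + e = 3
  e = 1
  a + b + c + d + e = 11
  16a + 8b + 4c + 2d + e = 87
Solving the system yields a = 4, b = 1, c = 2, d = 3, e = 1.
So P(u) = 4u^4 + u^3 + 2u^2 + 3u + 1.
Check: P(-1) = 3. ✓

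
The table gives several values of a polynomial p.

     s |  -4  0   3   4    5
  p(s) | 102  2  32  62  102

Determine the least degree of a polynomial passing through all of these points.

2

Divided differences on the nodes -4, 0, 3, 4, 5:
  order 0: 102  2  32  62  102
  order 1: -25  10  30  40
  order 2: 5  5  5
  order 3: 0  0
  order 4: 0
The order-2 divided differences are all 5 (nonzero) and every higher order vanishes, so the data lies on a polynomial of degree exactly 2.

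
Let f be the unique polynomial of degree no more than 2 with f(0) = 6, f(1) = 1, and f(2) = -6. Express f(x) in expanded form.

f(x) = -x^2 - 4x + 6

Using the Lagrange interpolation formula with nodes 0, 1, 2:
  L_0(x) = (x - 1)(x - 2) / 2
  L_1(x) = x(x - 2) / -1
  L_2(x) = x(x - 1) / 2
Then f(x) = 6·L_0(x) + 1·L_1(x) - 6·L_2(x).
Expanding and collecting terms gives f(x) = -x^2 - 4x + 6.
Check: f(2) = -6. ✓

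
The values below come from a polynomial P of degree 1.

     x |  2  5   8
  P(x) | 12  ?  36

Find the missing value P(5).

24

On equispaced nodes a degree-1 polynomial has vanishing second forward difference, so
  P(2) - 2·P(5) + P(8) = 0.
Substituting the known values and solving for P(5):
  -2·P(5) = -48
  P(5) = 24.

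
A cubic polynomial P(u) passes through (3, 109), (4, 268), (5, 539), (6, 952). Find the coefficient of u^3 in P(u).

5

Write P(u) = au^3 + bu^2 + cu + d. Substituting each data point gives a linear system:
  27a + 9b + 3c + d = 109
  64a + 16b + 4c + d = 268
  125a + 25b + 5c + d = 539
  216a + 36b + 6c + d = 952
Solving the system yields a = 5, b = -4, c = 2, d = 4.
So P(u) = 5u³ - 4u² + 2u + 4.
The leading coefficient is 5.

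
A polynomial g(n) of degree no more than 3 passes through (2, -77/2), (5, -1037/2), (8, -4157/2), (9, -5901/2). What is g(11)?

Using the Lagrange interpolation formula with nodes 2, 5, 8, 9:
  L_0(n) = (n - 5)(n - 8)(n - 9) / -126
  L_1(n) = (n - 2)(n - 8)(n - 9) / 36
  L_2(n) = (n - 2)(n - 5)(n - 9) / -18
  L_3(n) = (n - 2)(n - 5)(n - 8) / 28
Then g(n) = -77/2·L_0(n) - 1037/2·L_1(n) - 4157/2·L_2(n) - 5901/2·L_3(n).
Expanding and collecting terms gives g(n) = -4n^3 - 4n + 3/2.
Evaluating at n = 11: g(11) = -10733/2.

-10733/2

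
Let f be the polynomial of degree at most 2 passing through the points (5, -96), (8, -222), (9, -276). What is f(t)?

f(t) = -3t^2 - 3t - 6

Write f(t) = at^2 + bt + c. Substituting each data point gives a linear system:
  25a + 5b + c = -96
  64a + 8b + c = -222
  81a + 9b + c = -276
Solving the system yields a = -3, b = -3, c = -6.
So f(t) = -3t^2 - 3t - 6.
Check: f(9) = -276. ✓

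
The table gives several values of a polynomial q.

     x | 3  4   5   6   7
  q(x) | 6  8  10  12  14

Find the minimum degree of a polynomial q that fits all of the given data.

Forward differences of the values at x = 3, 4, 5, 6, 7:
  q  : 6  8  10  12  14
  Δ  : 2  2  2  2
  Δ^2: 0  0  0
  Δ^3: 0  0
  Δ^4: 0
The first differences are constant (2) and nonzero, while all higher differences vanish, so the minimal degree is 1.

1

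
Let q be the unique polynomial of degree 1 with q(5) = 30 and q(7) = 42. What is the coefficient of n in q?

Write q(n) = an + b. Substituting each data point gives a linear system:
  5a + b = 30
  7a + b = 42
Solving the system yields a = 6, b = 0.
So q(n) = 6n.
The leading coefficient is 6.

6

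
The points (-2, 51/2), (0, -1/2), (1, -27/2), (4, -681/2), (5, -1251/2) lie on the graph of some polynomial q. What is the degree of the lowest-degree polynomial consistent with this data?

3

Divided differences on the nodes -2, 0, 1, 4, 5:
  order 0: 51/2  -1/2  -27/2  -681/2  -1251/2
  order 1: -13  -13  -109  -285
  order 2: 0  -24  -44
  order 3: -4  -4
  order 4: 0
The order-3 divided differences are all -4 (nonzero) and every higher order vanishes, so the data lies on a polynomial of degree exactly 3.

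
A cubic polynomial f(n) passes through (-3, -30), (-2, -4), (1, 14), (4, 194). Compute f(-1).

4

Using the Lagrange interpolation formula with nodes -3, -2, 1, 4:
  L_0(n) = (n + 2)(n - 1)(n - 4) / -28
  L_1(n) = (n + 3)(n - 1)(n - 4) / 18
  L_2(n) = (n + 3)(n + 2)(n - 4) / -36
  L_3(n) = (n + 3)(n + 2)(n - 1) / 126
Then f(n) = -30·L_0(n) - 4·L_1(n) + 14·L_2(n) + 194·L_3(n).
Expanding and collecting terms gives f(n) = 2n^3 + 3n^2 + 3n + 6.
Evaluating at n = -1: f(-1) = 4.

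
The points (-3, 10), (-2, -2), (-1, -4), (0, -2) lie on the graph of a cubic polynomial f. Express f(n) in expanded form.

f(n) = -n^3 - n^2 + 2n - 2

Write f(n) = an^3 + bn^2 + cn + d. Substituting each data point gives a linear system:
  -27a + 9b - 3c + d = 10
  -8a + 4b - 2c + d = -2
  -a + b - c + d = -4
  d = -2
Solving the system yields a = -1, b = -1, c = 2, d = -2.
So f(n) = -n^3 - n^2 + 2n - 2.
Check: f(-1) = -4. ✓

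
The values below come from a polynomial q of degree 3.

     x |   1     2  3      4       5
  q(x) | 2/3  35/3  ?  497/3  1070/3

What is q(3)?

176/3

On equispaced nodes a degree-3 polynomial has vanishing fourth forward difference, so
  q(1) - 4·q(2) + 6·q(3) - 4·q(4) + q(5) = 0.
Substituting the known values and solving for q(3):
  6·q(3) = 352
  q(3) = 176/3.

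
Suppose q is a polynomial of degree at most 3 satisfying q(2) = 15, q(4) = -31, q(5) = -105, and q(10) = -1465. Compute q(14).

Write q(u) = au^3 + bu^2 + cu + d. Substituting each data point gives a linear system:
  8a + 4b + 2c + d = 15
  64a + 16b + 4c + d = -31
  125a + 25b + 5c + d = -105
  1000a + 100b + 10c + d = -1465
Solving the system yields a = -2, b = 5, c = 3, d = 5.
So q(u) = -2u³ + 5u² + 3u + 5.
Then q(14) = -4461.

-4461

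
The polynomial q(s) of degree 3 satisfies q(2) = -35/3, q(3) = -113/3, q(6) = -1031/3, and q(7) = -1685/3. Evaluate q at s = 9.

Write q(s) = as^3 + bs^2 + cs + d. Substituting each data point gives a linear system:
  8a + 4b + 2c + d = -35/3
  27a + 9b + 3c + d = -113/3
  216a + 36b + 6c + d = -1031/3
  343a + 49b + 7c + d = -1685/3
Solving the system yields a = -2, b = 3, c = -3, d = -5/3.
So q(s) = -2s³ + 3s² - 3s - 5/3.
Then q(9) = -3731/3.

-3731/3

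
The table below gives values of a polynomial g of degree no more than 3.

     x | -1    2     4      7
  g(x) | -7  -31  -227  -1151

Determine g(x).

Using the Lagrange interpolation formula with nodes -1, 2, 4, 7:
  L_0(x) = (x - 2)(x - 4)(x - 7) / -120
  L_1(x) = (x + 1)(x - 4)(x - 7) / 30
  L_2(x) = (x + 1)(x - 2)(x - 7) / -30
  L_3(x) = (x + 1)(x - 2)(x - 4) / 120
Then g(x) = -7·L_0(x) - 31·L_1(x) - 227·L_2(x) - 1151·L_3(x).
Expanding and collecting terms gives g(x) = -3x³ - 3x² + 4x - 3.
Check: g(7) = -1151. ✓

g(x) = -3x^3 - 3x^2 + 4x - 3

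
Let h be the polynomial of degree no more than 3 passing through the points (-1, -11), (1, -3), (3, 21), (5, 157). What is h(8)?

Using the Lagrange interpolation formula with nodes -1, 1, 3, 5:
  L_0(u) = (u - 1)(u - 3)(u - 5) / -48
  L_1(u) = (u + 1)(u - 3)(u - 5) / 16
  L_2(u) = (u + 1)(u - 1)(u - 5) / -16
  L_3(u) = (u + 1)(u - 1)(u - 3) / 48
Then h(u) = -11·L_0(u) - 3·L_1(u) + 21·L_2(u) + 157·L_3(u).
Expanding and collecting terms gives h(u) = 2u^3 - 4u^2 + 2u - 3.
Evaluating at u = 8: h(8) = 781.

781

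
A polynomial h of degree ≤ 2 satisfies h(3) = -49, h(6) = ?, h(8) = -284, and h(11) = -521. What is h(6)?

The 3 known points determine the degree-2 polynomial uniquely.
Write h(t) = at^2 + bt + c. Substituting each data point gives a linear system:
  9a + 3b + c = -49
  64a + 8b + c = -284
  121a + 11b + c = -521
Solving the system yields a = -4, b = -3, c = -4.
So h(t) = -4t^2 - 3t - 4.
Then h(6) = -166.

-166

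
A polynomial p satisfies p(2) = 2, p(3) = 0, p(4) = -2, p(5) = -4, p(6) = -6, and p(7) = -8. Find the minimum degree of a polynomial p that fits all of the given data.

Forward differences of the values at n = 2, 3, 4, 5, 6, 7:
  p  : 2  0  -2  -4  -6  -8
  Δ  : -2  -2  -2  -2  -2
  Δ^2: 0  0  0  0
  Δ^3: 0  0  0
  Δ^4: 0  0
  Δ^5: 0
The first differences are constant (-2) and nonzero, while all higher differences vanish, so the minimal degree is 1.

1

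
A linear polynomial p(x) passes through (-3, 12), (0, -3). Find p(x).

p(x) = -5x - 3

Write p(x) = ax + b. Substituting each data point gives a linear system:
  -3a + b = 12
  b = -3
Solving the system yields a = -5, b = -3.
So p(x) = -5x - 3.
Check: p(0) = -3. ✓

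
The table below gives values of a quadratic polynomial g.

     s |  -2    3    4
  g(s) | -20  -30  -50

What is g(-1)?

-10

Using the Lagrange interpolation formula with nodes -2, 3, 4:
  L_0(s) = (s - 3)(s - 4) / 30
  L_1(s) = (s + 2)(s - 4) / -5
  L_2(s) = (s + 2)(s - 3) / 6
Then g(s) = -20·L_0(s) - 30·L_1(s) - 50·L_2(s).
Expanding and collecting terms gives g(s) = -3s^2 + s - 6.
Evaluating at s = -1: g(-1) = -10.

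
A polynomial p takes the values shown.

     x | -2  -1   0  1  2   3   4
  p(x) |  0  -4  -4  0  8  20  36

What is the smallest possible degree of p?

Forward differences of the values at x = -2, -1, 0, 1, 2, 3, 4:
  p  : 0  -4  -4  0  8  20  36
  Δ  : -4  0  4  8  12  16
  Δ^2: 4  4  4  4  4
  Δ^3: 0  0  0  0
  Δ^4: 0  0  0
  Δ^5: 0  0
  Δ^6: 0
The second differences are constant (4) and nonzero, while all higher differences vanish, so the minimal degree is 2.

2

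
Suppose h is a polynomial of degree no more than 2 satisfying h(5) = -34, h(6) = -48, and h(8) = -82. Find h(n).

h(n) = -n^2 - 3n + 6

Write h(n) = an^2 + bn + c. Substituting each data point gives a linear system:
  25a + 5b + c = -34
  36a + 6b + c = -48
  64a + 8b + c = -82
Solving the system yields a = -1, b = -3, c = 6.
So h(n) = -n² - 3n + 6.
Check: h(8) = -82. ✓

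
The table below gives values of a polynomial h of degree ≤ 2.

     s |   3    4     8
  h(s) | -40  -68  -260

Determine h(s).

Using the Lagrange interpolation formula with nodes 3, 4, 8:
  L_0(s) = (s - 4)(s - 8) / 5
  L_1(s) = (s - 3)(s - 8) / -4
  L_2(s) = (s - 3)(s - 4) / 20
Then h(s) = -40·L_0(s) - 68·L_1(s) - 260·L_2(s).
Expanding and collecting terms gives h(s) = -4s² - 4.
Check: h(4) = -68. ✓

h(s) = -4s^2 - 4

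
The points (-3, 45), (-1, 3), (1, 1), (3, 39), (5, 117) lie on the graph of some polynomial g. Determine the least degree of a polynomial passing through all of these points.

2

Forward differences of the values at s = -3, -1, 1, 3, 5:
  g  : 45  3  1  39  117
  Δ  : -42  -2  38  78
  Δ^2: 40  40  40
  Δ^3: 0  0
  Δ^4: 0
The second differences are constant (40) and nonzero, while all higher differences vanish, so the minimal degree is 2.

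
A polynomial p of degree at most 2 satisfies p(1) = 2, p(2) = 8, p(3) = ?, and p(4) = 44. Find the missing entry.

22

The 3 known points determine the degree-2 polynomial uniquely.
Write p(u) = au^2 + bu + c. Substituting each data point gives a linear system:
  a + b + c = 2
  4a + 2b + c = 8
  16a + 4b + c = 44
Solving the system yields a = 4, b = -6, c = 4.
So p(u) = 4u^2 - 6u + 4.
Then p(3) = 22.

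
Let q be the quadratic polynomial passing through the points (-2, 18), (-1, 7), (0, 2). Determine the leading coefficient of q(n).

Write q(n) = an^2 + bn + c. Substituting each data point gives a linear system:
  4a - 2b + c = 18
  a - b + c = 7
  c = 2
Solving the system yields a = 3, b = -2, c = 2.
So q(n) = 3n^2 - 2n + 2.
The leading coefficient is 3.

3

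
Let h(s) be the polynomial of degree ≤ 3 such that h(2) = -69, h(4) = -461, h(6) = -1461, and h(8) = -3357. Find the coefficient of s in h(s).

-4

Write h(s) = as^3 + bs^2 + cs + d. Substituting each data point gives a linear system:
  8a + 4b + 2c + d = -69
  64a + 16b + 4c + d = -461
  216a + 36b + 6c + d = -1461
  512a + 64b + 8c + d = -3357
Solving the system yields a = -6, b = -4, c = -4, d = 3.
So h(s) = -6s³ - 4s² - 4s + 3.
The coefficient of s is -4.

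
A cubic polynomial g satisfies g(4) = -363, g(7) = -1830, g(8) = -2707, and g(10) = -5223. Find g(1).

-12

Using the Lagrange interpolation formula with nodes 4, 7, 8, 10:
  L_0(s) = (s - 7)(s - 8)(s - 10) / -72
  L_1(s) = (s - 4)(s - 8)(s - 10) / 9
  L_2(s) = (s - 4)(s - 7)(s - 10) / -8
  L_3(s) = (s - 4)(s - 7)(s - 8) / 36
Then g(s) = -363·L_0(s) - 1830·L_1(s) - 2707·L_2(s) - 5223·L_3(s).
Expanding and collecting terms gives g(s) = -5s^3 - 2s^2 - 2s - 3.
Evaluating at s = 1: g(1) = -12.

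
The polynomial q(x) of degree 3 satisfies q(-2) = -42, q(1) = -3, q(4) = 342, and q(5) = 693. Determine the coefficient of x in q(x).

-6

Write q(x) = ax^3 + bx^2 + cx + d. Substituting each data point gives a linear system:
  -8a + 4b - 2c + d = -42
  a + b + c + d = -3
  64a + 16b + 4c + d = 342
  125a + 25b + 5c + d = 693
Solving the system yields a = 6, b = -1, c = -6, d = -2.
So q(x) = 6x³ - x² - 6x - 2.
The coefficient of x is -6.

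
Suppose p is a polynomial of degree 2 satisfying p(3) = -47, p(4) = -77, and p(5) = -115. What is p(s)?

Using the Lagrange interpolation formula with nodes 3, 4, 5:
  L_0(s) = (s - 4)(s - 5) / 2
  L_1(s) = (s - 3)(s - 5) / -1
  L_2(s) = (s - 3)(s - 4) / 2
Then p(s) = -47·L_0(s) - 77·L_1(s) - 115·L_2(s).
Expanding and collecting terms gives p(s) = -4s^2 - 2s - 5.
Check: p(4) = -77. ✓

p(s) = -4s^2 - 2s - 5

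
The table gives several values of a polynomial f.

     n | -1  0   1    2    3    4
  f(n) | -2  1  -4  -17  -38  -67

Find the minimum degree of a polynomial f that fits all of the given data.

2

Forward differences of the values at n = -1, 0, 1, 2, 3, 4:
  f  : -2  1  -4  -17  -38  -67
  Δ  : 3  -5  -13  -21  -29
  Δ^2: -8  -8  -8  -8
  Δ^3: 0  0  0
  Δ^4: 0  0
  Δ^5: 0
The second differences are constant (-8) and nonzero, while all higher differences vanish, so the minimal degree is 2.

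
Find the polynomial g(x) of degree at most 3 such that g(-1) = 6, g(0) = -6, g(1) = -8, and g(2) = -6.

Write g(x) = ax^3 + bx^2 + cx + d. Substituting each data point gives a linear system:
  -a + b - c + d = 6
  d = -6
  a + b + c + d = -8
  8a + 4b + 2c + d = -6
Solving the system yields a = -1, b = 5, c = -6, d = -6.
So g(x) = -x^3 + 5x^2 - 6x - 6.
Check: g(1) = -8. ✓

g(x) = -x^3 + 5x^2 - 6x - 6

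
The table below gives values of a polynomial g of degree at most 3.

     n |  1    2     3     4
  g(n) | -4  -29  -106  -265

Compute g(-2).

Write g(n) = an^3 + bn^2 + cn + d. Substituting each data point gives a linear system:
  a + b + c + d = -4
  8a + 4b + 2c + d = -29
  27a + 9b + 3c + d = -106
  64a + 16b + 4c + d = -265
Solving the system yields a = -5, b = 4, c = -2, d = -1.
So g(n) = -5n³ + 4n² - 2n - 1.
Then g(-2) = 59.

59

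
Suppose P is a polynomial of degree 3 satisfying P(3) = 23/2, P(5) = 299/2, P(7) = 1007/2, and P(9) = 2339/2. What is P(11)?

Write P(t) = at^3 + bt^2 + ct + d. Substituting each data point gives a linear system:
  27a + 9b + 3c + d = 23/2
  125a + 25b + 5c + d = 299/2
  343a + 49b + 7c + d = 1007/2
  729a + 81b + 9c + d = 2339/2
Solving the system yields a = 2, b = -3, c = -5, d = -1/2.
So P(t) = 2t³ - 3t² - 5t - 1/2.
Then P(11) = 4487/2.

4487/2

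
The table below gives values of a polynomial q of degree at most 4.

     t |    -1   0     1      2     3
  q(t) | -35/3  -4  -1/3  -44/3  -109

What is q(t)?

q(t) = -2t^4 + (5/3)t^3 + 4t - 4

Write q(t) = at^4 + bt^3 + ct^2 + dt + e. Substituting each data point gives a linear system:
  a - b + c - d + e = -35/3
  e = -4
  a + b + c + d + e = -1/3
  16a + 8b + 4c + 2d + e = -44/3
  81a + 27b + 9c + 3d + e = -109
Solving the system yields a = -2, b = 5/3, c = 0, d = 4, e = -4.
So q(t) = -2t⁴ + (5/3)t³ + 4t - 4.
Check: q(3) = -109. ✓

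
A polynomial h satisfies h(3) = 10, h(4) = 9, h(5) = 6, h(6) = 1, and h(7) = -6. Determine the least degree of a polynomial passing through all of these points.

Forward differences of the values at n = 3, 4, 5, 6, 7:
  h  : 10  9  6  1  -6
  Δ  : -1  -3  -5  -7
  Δ^2: -2  -2  -2
  Δ^3: 0  0
  Δ^4: 0
The second differences are constant (-2) and nonzero, while all higher differences vanish, so the minimal degree is 2.

2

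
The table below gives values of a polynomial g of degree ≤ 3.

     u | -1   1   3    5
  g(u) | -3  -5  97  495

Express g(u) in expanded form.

Write g(u) = au^3 + bu^2 + cu + d. Substituting each data point gives a linear system:
  -a + b - c + d = -3
  a + b + c + d = -5
  27a + 9b + 3c + d = 97
  125a + 25b + 5c + d = 495
Solving the system yields a = 4, b = 1, c = -5, d = -5.
So g(u) = 4u^3 + u^2 - 5u - 5.
Check: g(1) = -5. ✓

g(u) = 4u^3 + u^2 - 5u - 5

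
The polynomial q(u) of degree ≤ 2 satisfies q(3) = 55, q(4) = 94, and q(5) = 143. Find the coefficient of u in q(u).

Write q(u) = au^2 + bu + c. Substituting each data point gives a linear system:
  9a + 3b + c = 55
  16a + 4b + c = 94
  25a + 5b + c = 143
Solving the system yields a = 5, b = 4, c = -2.
So q(u) = 5u^2 + 4u - 2.
The coefficient of u is 4.

4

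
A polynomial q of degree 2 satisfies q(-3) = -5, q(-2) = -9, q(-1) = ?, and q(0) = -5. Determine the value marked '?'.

-9

The 3 known points determine the degree-2 polynomial uniquely.
Write q(t) = at^2 + bt + c. Substituting each data point gives a linear system:
  9a - 3b + c = -5
  4a - 2b + c = -9
  c = -5
Solving the system yields a = 2, b = 6, c = -5.
So q(t) = 2t^2 + 6t - 5.
Then q(-1) = -9.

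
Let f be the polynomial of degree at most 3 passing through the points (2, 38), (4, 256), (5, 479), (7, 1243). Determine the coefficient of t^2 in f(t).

5

Write f(t) = at^3 + bt^2 + ct + d. Substituting each data point gives a linear system:
  8a + 4b + 2c + d = 38
  64a + 16b + 4c + d = 256
  125a + 25b + 5c + d = 479
  343a + 49b + 7c + d = 1243
Solving the system yields a = 3, b = 5, c = -5, d = 4.
So f(t) = 3t³ + 5t² - 5t + 4.
The coefficient of t^2 is 5.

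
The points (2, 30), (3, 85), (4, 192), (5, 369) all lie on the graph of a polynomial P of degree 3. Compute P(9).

Using the Lagrange interpolation formula with nodes 2, 3, 4, 5:
  L_0(u) = (u - 3)(u - 4)(u - 5) / -6
  L_1(u) = (u - 2)(u - 4)(u - 5) / 2
  L_2(u) = (u - 2)(u - 3)(u - 5) / -2
  L_3(u) = (u - 2)(u - 3)(u - 4) / 6
Then P(u) = 30·L_0(u) + 85·L_1(u) + 192·L_2(u) + 369·L_3(u).
Expanding and collecting terms gives P(u) = 3u^3 - u^2 + 3u + 4.
Evaluating at u = 9: P(9) = 2137.

2137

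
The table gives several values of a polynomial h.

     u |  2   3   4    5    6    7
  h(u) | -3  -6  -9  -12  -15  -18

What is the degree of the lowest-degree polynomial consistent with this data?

Forward differences of the values at u = 2, 3, 4, 5, 6, 7:
  h  : -3  -6  -9  -12  -15  -18
  Δ  : -3  -3  -3  -3  -3
  Δ^2: 0  0  0  0
  Δ^3: 0  0  0
  Δ^4: 0  0
  Δ^5: 0
The first differences are constant (-3) and nonzero, while all higher differences vanish, so the minimal degree is 1.

1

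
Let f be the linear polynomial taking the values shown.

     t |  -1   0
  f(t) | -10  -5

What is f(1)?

Using the Lagrange interpolation formula with nodes -1, 0:
  L_0(t) = t / -1
  L_1(t) = (t + 1) / 1
Then f(t) = -10·L_0(t) - 5·L_1(t).
Expanding and collecting terms gives f(t) = 5t - 5.
Evaluating at t = 1: f(1) = 0.

0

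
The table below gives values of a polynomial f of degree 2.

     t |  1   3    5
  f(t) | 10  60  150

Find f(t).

Write f(t) = at^2 + bt + c. Substituting each data point gives a linear system:
  a + b + c = 10
  9a + 3b + c = 60
  25a + 5b + c = 150
Solving the system yields a = 5, b = 5, c = 0.
So f(t) = 5t² + 5t.
Check: f(1) = 10. ✓

f(t) = 5t^2 + 5t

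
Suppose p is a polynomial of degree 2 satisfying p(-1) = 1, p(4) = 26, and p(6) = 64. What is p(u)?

p(u) = 2u^2 - u - 2

Write p(u) = au^2 + bu + c. Substituting each data point gives a linear system:
  a - b + c = 1
  16a + 4b + c = 26
  36a + 6b + c = 64
Solving the system yields a = 2, b = -1, c = -2.
So p(u) = 2u² - u - 2.
Check: p(4) = 26. ✓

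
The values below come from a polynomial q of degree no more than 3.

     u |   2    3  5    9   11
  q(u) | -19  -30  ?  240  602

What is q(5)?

-28

The 4 known points determine the degree-3 polynomial uniquely.
Write q(u) = au^3 + bu^2 + cu + d. Substituting each data point gives a linear system:
  8a + 4b + 2c + d = -19
  27a + 9b + 3c + d = -30
  729a + 81b + 9c + d = 240
  1331a + 121b + 11c + d = 602
Solving the system yields a = 1, b = -6, c = 0, d = -3.
So q(u) = u^3 - 6u^2 - 3.
Then q(5) = -28.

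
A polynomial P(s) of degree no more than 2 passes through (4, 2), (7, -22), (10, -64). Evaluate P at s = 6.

-12

Write P(s) = as^2 + bs + c. Substituting each data point gives a linear system:
  16a + 4b + c = 2
  49a + 7b + c = -22
  100a + 10b + c = -64
Solving the system yields a = -1, b = 3, c = 6.
So P(s) = -s^2 + 3s + 6.
Then P(6) = -12.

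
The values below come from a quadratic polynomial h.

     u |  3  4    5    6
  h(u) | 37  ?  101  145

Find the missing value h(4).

65

The 3 known points determine the degree-2 polynomial uniquely.
Write h(u) = au^2 + bu + c. Substituting each data point gives a linear system:
  9a + 3b + c = 37
  25a + 5b + c = 101
  36a + 6b + c = 145
Solving the system yields a = 4, b = 0, c = 1.
So h(u) = 4u^2 + 1.
Then h(4) = 65.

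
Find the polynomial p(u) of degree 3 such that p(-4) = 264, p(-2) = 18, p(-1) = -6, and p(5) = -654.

Using the Lagrange interpolation formula with nodes -4, -2, -1, 5:
  L_0(u) = (u + 2)(u + 1)(u - 5) / -54
  L_1(u) = (u + 4)(u + 1)(u - 5) / 14
  L_2(u) = (u + 4)(u + 2)(u - 5) / -18
  L_3(u) = (u + 4)(u + 2)(u + 1) / 378
Then p(u) = 264·L_0(u) + 18·L_1(u) - 6·L_2(u) - 654·L_3(u).
Expanding and collecting terms gives p(u) = -5u^3 - 2u^2 + 5u - 4.
Check: p(-4) = 264. ✓

p(u) = -5u^3 - 2u^2 + 5u - 4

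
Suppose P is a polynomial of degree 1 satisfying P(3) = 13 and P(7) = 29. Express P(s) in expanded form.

P(s) = 4s + 1

Write P(s) = as + b. Substituting each data point gives a linear system:
  3a + b = 13
  7a + b = 29
Solving the system yields a = 4, b = 1.
So P(s) = 4s + 1.
Check: P(7) = 29. ✓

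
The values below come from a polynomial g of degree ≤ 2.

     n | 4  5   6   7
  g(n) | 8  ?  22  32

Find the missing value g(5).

The 3 known points determine the degree-2 polynomial uniquely.
Write g(n) = an^2 + bn + c. Substituting each data point gives a linear system:
  16a + 4b + c = 8
  36a + 6b + c = 22
  49a + 7b + c = 32
Solving the system yields a = 1, b = -3, c = 4.
So g(n) = n^2 - 3n + 4.
Then g(5) = 14.

14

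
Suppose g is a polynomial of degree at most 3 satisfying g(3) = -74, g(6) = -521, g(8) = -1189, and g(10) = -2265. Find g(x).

Write g(x) = ax^3 + bx^2 + cx + d. Substituting each data point gives a linear system:
  27a + 9b + 3c + d = -74
  216a + 36b + 6c + d = -521
  512a + 64b + 8c + d = -1189
  1000a + 100b + 10c + d = -2265
Solving the system yields a = -2, b = -3, c = 4, d = -5.
So g(x) = -2x³ - 3x² + 4x - 5.
Check: g(6) = -521. ✓

g(x) = -2x^3 - 3x^2 + 4x - 5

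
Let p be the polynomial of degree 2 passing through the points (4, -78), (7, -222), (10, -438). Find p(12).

Write p(u) = au^2 + bu + c. Substituting each data point gives a linear system:
  16a + 4b + c = -78
  49a + 7b + c = -222
  100a + 10b + c = -438
Solving the system yields a = -4, b = -4, c = 2.
So p(u) = -4u^2 - 4u + 2.
Then p(12) = -622.

-622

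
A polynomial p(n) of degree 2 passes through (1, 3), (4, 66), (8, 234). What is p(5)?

Using the Lagrange interpolation formula with nodes 1, 4, 8:
  L_0(n) = (n - 4)(n - 8) / 21
  L_1(n) = (n - 1)(n - 8) / -12
  L_2(n) = (n - 1)(n - 4) / 28
Then p(n) = 3·L_0(n) + 66·L_1(n) + 234·L_2(n).
Expanding and collecting terms gives p(n) = 3n^2 + 6n - 6.
Evaluating at n = 5: p(5) = 99.

99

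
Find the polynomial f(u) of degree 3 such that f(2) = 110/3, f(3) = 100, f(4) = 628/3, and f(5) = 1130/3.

Write f(u) = au^3 + bu^2 + cu + d. Substituting each data point gives a linear system:
  8a + 4b + 2c + d = 110/3
  27a + 9b + 3c + d = 100
  64a + 16b + 4c + d = 628/3
  125a + 25b + 5c + d = 1130/3
Solving the system yields a = 2, b = 5, c = 1/3, d = 0.
So f(u) = 2u^3 + 5u^2 + (1/3)u.
Check: f(2) = 110/3. ✓

f(u) = 2u^3 + 5u^2 + (1/3)u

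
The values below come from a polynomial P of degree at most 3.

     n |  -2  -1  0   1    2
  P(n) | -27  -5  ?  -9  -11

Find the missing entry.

-3

On equispaced nodes a degree-3 polynomial has vanishing fourth forward difference, so
  P(-2) - 4·P(-1) + 6·P(0) - 4·P(1) + P(2) = 0.
Substituting the known values and solving for P(0):
  6·P(0) = -18
  P(0) = -3.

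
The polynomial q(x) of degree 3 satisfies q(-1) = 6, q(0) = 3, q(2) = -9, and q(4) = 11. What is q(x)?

q(x) = x^3 - 2x^2 - 6x + 3

Using the Lagrange interpolation formula with nodes -1, 0, 2, 4:
  L_0(x) = x(x - 2)(x - 4) / -15
  L_1(x) = (x + 1)(x - 2)(x - 4) / 8
  L_2(x) = (x + 1)x(x - 4) / -12
  L_3(x) = (x + 1)x(x - 2) / 40
Then q(x) = 6·L_0(x) + 3·L_1(x) - 9·L_2(x) + 11·L_3(x).
Expanding and collecting terms gives q(x) = x^3 - 2x^2 - 6x + 3.
Check: q(4) = 11. ✓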